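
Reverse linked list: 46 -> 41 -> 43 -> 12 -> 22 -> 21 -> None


Step 1: curr=46, set curr.next=prev(None) | reversed so far: 46
Step 2: curr=41, set curr.next=prev(46) | reversed so far: 41 -> 46
Step 3: curr=43, set curr.next=prev(41) | reversed so far: 43 -> 41 -> 46
Step 4: curr=12, set curr.next=prev(43) | reversed so far: 12 -> 43 -> 41 -> 46
Step 5: curr=22, set curr.next=prev(12) | reversed so far: 22 -> 12 -> 43 -> 41 -> 46
Step 6: curr=21, set curr.next=prev(22) | reversed so far: 21 -> 22 -> 12 -> 43 -> 41 -> 46

21 -> 22 -> 12 -> 43 -> 41 -> 46 -> None


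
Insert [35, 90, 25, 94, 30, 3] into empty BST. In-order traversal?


Insert 35: root
Insert 90: R from 35
Insert 25: L from 35
Insert 94: R from 35 -> R from 90
Insert 30: L from 35 -> R from 25
Insert 3: L from 35 -> L from 25

In-order: [3, 25, 30, 35, 90, 94]


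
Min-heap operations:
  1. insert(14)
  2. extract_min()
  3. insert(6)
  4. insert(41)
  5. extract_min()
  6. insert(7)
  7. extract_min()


insert(14) -> [14]
extract_min()->14, []
insert(6) -> [6]
insert(41) -> [6, 41]
extract_min()->6, [41]
insert(7) -> [7, 41]
extract_min()->7, [41]

Final heap: [41]


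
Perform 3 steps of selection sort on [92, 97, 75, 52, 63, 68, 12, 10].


Initial: [92, 97, 75, 52, 63, 68, 12, 10]
Step 1: min=10 at 7
  Swap: [10, 97, 75, 52, 63, 68, 12, 92]
Step 2: min=12 at 6
  Swap: [10, 12, 75, 52, 63, 68, 97, 92]
Step 3: min=52 at 3
  Swap: [10, 12, 52, 75, 63, 68, 97, 92]

After 3 steps: [10, 12, 52, 75, 63, 68, 97, 92]


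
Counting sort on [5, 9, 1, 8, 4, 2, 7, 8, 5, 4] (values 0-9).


Input: [5, 9, 1, 8, 4, 2, 7, 8, 5, 4]
Counts: [0, 1, 1, 0, 2, 2, 0, 1, 2, 1]

Sorted: [1, 2, 4, 4, 5, 5, 7, 8, 8, 9]


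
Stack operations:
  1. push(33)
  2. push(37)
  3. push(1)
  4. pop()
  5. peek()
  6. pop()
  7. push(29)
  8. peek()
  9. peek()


push(33) -> [33]
push(37) -> [33, 37]
push(1) -> [33, 37, 1]
pop()->1, [33, 37]
peek()->37
pop()->37, [33]
push(29) -> [33, 29]
peek()->29
peek()->29

Final stack: [33, 29]


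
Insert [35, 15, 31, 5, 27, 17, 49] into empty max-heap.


Insert 35: [35]
Insert 15: [35, 15]
Insert 31: [35, 15, 31]
Insert 5: [35, 15, 31, 5]
Insert 27: [35, 27, 31, 5, 15]
Insert 17: [35, 27, 31, 5, 15, 17]
Insert 49: [49, 27, 35, 5, 15, 17, 31]

Final heap: [49, 27, 35, 5, 15, 17, 31]


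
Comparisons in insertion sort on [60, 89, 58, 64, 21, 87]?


Algorithm: insertion sort
Input: [60, 89, 58, 64, 21, 87]
Sorted: [21, 58, 60, 64, 87, 89]

11


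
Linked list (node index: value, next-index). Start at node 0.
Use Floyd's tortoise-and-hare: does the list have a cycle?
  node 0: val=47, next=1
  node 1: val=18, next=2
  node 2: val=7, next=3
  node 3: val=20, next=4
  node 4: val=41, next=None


Floyd's tortoise (slow, +1) and hare (fast, +2):
  init: slow=0, fast=0
  step 1: slow=1, fast=2
  step 2: slow=2, fast=4
  step 3: fast -> None, no cycle

Cycle: no


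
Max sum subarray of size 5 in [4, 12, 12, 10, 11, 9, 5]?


[0:5]: 49
[1:6]: 54
[2:7]: 47

Max: 54 at [1:6]


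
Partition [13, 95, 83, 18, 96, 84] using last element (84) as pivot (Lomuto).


Pivot: 84
  13 <= 84: advance i (no swap)
  83 <= 84: swap -> [13, 83, 95, 18, 96, 84]
  18 <= 84: swap -> [13, 83, 18, 95, 96, 84]
Place pivot at 3: [13, 83, 18, 84, 96, 95]

Partitioned: [13, 83, 18, 84, 96, 95]


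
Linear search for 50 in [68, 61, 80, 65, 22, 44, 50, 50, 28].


i=0: 68!=50
i=1: 61!=50
i=2: 80!=50
i=3: 65!=50
i=4: 22!=50
i=5: 44!=50
i=6: 50==50 found!

Found at 6, 7 comps


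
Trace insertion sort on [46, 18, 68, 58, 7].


Initial: [46, 18, 68, 58, 7]
Insert 18: [18, 46, 68, 58, 7]
Insert 68: [18, 46, 68, 58, 7]
Insert 58: [18, 46, 58, 68, 7]
Insert 7: [7, 18, 46, 58, 68]

Sorted: [7, 18, 46, 58, 68]


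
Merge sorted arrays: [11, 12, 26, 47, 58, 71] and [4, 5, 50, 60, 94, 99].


Take 4 from B
Take 5 from B
Take 11 from A
Take 12 from A
Take 26 from A
Take 47 from A
Take 50 from B
Take 58 from A
Take 60 from B
Take 71 from A

Merged: [4, 5, 11, 12, 26, 47, 50, 58, 60, 71, 94, 99]


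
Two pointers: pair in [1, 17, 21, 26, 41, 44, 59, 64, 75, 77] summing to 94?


lo=0(1)+hi=9(77)=78
lo=1(17)+hi=9(77)=94

Yes: 17+77=94


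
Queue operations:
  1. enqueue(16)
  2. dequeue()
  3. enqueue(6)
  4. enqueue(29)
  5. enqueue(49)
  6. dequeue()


enqueue(16) -> [16]
dequeue()->16, []
enqueue(6) -> [6]
enqueue(29) -> [6, 29]
enqueue(49) -> [6, 29, 49]
dequeue()->6, [29, 49]

Final queue: [29, 49]


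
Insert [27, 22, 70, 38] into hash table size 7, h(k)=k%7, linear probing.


Insert 27: h=6 -> slot 6
Insert 22: h=1 -> slot 1
Insert 70: h=0 -> slot 0
Insert 38: h=3 -> slot 3

Table: [70, 22, None, 38, None, None, 27]


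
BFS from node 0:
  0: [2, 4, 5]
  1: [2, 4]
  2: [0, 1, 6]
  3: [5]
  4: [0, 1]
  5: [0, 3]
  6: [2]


Visit 0, enqueue [2, 4, 5]
Visit 2, enqueue [1, 6]
Visit 4, enqueue []
Visit 5, enqueue [3]
Visit 1, enqueue []
Visit 6, enqueue []
Visit 3, enqueue []

BFS order: [0, 2, 4, 5, 1, 6, 3]


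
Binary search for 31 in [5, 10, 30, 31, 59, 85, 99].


Step 1: lo=0, hi=6, mid=3, val=31

Found at index 3


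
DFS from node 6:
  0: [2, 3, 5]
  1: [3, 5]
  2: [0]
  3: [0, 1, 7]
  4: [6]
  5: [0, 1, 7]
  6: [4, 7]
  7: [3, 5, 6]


Visit 6, push [7, 4]
Visit 4, push []
Visit 7, push [5, 3]
Visit 3, push [1, 0]
Visit 0, push [5, 2]
Visit 2, push []
Visit 5, push [1]
Visit 1, push []

DFS order: [6, 4, 7, 3, 0, 2, 5, 1]


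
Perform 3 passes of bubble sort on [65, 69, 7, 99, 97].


Initial: [65, 69, 7, 99, 97]
Pass 1: [65, 7, 69, 97, 99] (2 swaps)
Pass 2: [7, 65, 69, 97, 99] (1 swaps)
Pass 3: [7, 65, 69, 97, 99] (0 swaps)

After 3 passes: [7, 65, 69, 97, 99]


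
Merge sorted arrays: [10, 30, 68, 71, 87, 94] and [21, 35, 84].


Take 10 from A
Take 21 from B
Take 30 from A
Take 35 from B
Take 68 from A
Take 71 from A
Take 84 from B

Merged: [10, 21, 30, 35, 68, 71, 84, 87, 94]


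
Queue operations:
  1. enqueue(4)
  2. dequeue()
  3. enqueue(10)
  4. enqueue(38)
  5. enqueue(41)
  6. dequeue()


enqueue(4) -> [4]
dequeue()->4, []
enqueue(10) -> [10]
enqueue(38) -> [10, 38]
enqueue(41) -> [10, 38, 41]
dequeue()->10, [38, 41]

Final queue: [38, 41]


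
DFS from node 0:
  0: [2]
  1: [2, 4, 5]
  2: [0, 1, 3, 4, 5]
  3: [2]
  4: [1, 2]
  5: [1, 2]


Visit 0, push [2]
Visit 2, push [5, 4, 3, 1]
Visit 1, push [5, 4]
Visit 4, push []
Visit 5, push []
Visit 3, push []

DFS order: [0, 2, 1, 4, 5, 3]


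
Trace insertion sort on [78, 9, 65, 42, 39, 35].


Initial: [78, 9, 65, 42, 39, 35]
Insert 9: [9, 78, 65, 42, 39, 35]
Insert 65: [9, 65, 78, 42, 39, 35]
Insert 42: [9, 42, 65, 78, 39, 35]
Insert 39: [9, 39, 42, 65, 78, 35]
Insert 35: [9, 35, 39, 42, 65, 78]

Sorted: [9, 35, 39, 42, 65, 78]


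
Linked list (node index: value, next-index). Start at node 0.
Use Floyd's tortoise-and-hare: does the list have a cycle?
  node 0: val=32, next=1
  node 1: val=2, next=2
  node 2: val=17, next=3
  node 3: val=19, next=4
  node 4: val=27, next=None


Floyd's tortoise (slow, +1) and hare (fast, +2):
  init: slow=0, fast=0
  step 1: slow=1, fast=2
  step 2: slow=2, fast=4
  step 3: fast -> None, no cycle

Cycle: no


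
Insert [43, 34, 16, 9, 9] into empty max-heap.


Insert 43: [43]
Insert 34: [43, 34]
Insert 16: [43, 34, 16]
Insert 9: [43, 34, 16, 9]
Insert 9: [43, 34, 16, 9, 9]

Final heap: [43, 34, 16, 9, 9]


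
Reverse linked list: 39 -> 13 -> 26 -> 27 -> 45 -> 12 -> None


Step 1: curr=39, set curr.next=prev(None) | reversed so far: 39
Step 2: curr=13, set curr.next=prev(39) | reversed so far: 13 -> 39
Step 3: curr=26, set curr.next=prev(13) | reversed so far: 26 -> 13 -> 39
Step 4: curr=27, set curr.next=prev(26) | reversed so far: 27 -> 26 -> 13 -> 39
Step 5: curr=45, set curr.next=prev(27) | reversed so far: 45 -> 27 -> 26 -> 13 -> 39
Step 6: curr=12, set curr.next=prev(45) | reversed so far: 12 -> 45 -> 27 -> 26 -> 13 -> 39

12 -> 45 -> 27 -> 26 -> 13 -> 39 -> None


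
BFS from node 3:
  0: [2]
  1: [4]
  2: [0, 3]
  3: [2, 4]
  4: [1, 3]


Visit 3, enqueue [2, 4]
Visit 2, enqueue [0]
Visit 4, enqueue [1]
Visit 0, enqueue []
Visit 1, enqueue []

BFS order: [3, 2, 4, 0, 1]


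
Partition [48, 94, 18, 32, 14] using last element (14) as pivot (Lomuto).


Pivot: 14
Place pivot at 0: [14, 94, 18, 32, 48]

Partitioned: [14, 94, 18, 32, 48]


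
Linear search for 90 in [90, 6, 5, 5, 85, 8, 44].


i=0: 90==90 found!

Found at 0, 1 comps


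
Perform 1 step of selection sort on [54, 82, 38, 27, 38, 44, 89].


Initial: [54, 82, 38, 27, 38, 44, 89]
Step 1: min=27 at 3
  Swap: [27, 82, 38, 54, 38, 44, 89]

After 1 step: [27, 82, 38, 54, 38, 44, 89]


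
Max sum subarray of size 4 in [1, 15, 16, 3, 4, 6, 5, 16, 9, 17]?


[0:4]: 35
[1:5]: 38
[2:6]: 29
[3:7]: 18
[4:8]: 31
[5:9]: 36
[6:10]: 47

Max: 47 at [6:10]


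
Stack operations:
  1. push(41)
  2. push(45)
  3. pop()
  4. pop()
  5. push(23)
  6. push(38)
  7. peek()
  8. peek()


push(41) -> [41]
push(45) -> [41, 45]
pop()->45, [41]
pop()->41, []
push(23) -> [23]
push(38) -> [23, 38]
peek()->38
peek()->38

Final stack: [23, 38]


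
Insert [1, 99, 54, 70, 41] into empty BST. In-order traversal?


Insert 1: root
Insert 99: R from 1
Insert 54: R from 1 -> L from 99
Insert 70: R from 1 -> L from 99 -> R from 54
Insert 41: R from 1 -> L from 99 -> L from 54

In-order: [1, 41, 54, 70, 99]


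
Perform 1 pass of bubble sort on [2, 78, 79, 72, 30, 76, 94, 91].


Initial: [2, 78, 79, 72, 30, 76, 94, 91]
Pass 1: [2, 78, 72, 30, 76, 79, 91, 94] (4 swaps)

After 1 pass: [2, 78, 72, 30, 76, 79, 91, 94]


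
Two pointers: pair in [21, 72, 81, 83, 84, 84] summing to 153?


lo=0(21)+hi=5(84)=105
lo=1(72)+hi=5(84)=156
lo=1(72)+hi=4(84)=156
lo=1(72)+hi=3(83)=155
lo=1(72)+hi=2(81)=153

Yes: 72+81=153


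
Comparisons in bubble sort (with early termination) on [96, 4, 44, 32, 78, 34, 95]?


Algorithm: bubble sort (with early termination)
Input: [96, 4, 44, 32, 78, 34, 95]
Sorted: [4, 32, 34, 44, 78, 95, 96]

18


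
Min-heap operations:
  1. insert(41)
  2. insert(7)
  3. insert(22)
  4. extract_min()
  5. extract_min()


insert(41) -> [41]
insert(7) -> [7, 41]
insert(22) -> [7, 41, 22]
extract_min()->7, [22, 41]
extract_min()->22, [41]

Final heap: [41]


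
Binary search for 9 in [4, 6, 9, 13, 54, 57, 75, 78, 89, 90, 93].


Step 1: lo=0, hi=10, mid=5, val=57
Step 2: lo=0, hi=4, mid=2, val=9

Found at index 2


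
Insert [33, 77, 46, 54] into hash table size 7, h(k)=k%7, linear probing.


Insert 33: h=5 -> slot 5
Insert 77: h=0 -> slot 0
Insert 46: h=4 -> slot 4
Insert 54: h=5, 1 probes -> slot 6

Table: [77, None, None, None, 46, 33, 54]


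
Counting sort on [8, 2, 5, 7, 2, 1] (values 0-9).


Input: [8, 2, 5, 7, 2, 1]
Counts: [0, 1, 2, 0, 0, 1, 0, 1, 1, 0]

Sorted: [1, 2, 2, 5, 7, 8]


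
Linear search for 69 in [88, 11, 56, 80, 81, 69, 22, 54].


i=0: 88!=69
i=1: 11!=69
i=2: 56!=69
i=3: 80!=69
i=4: 81!=69
i=5: 69==69 found!

Found at 5, 6 comps


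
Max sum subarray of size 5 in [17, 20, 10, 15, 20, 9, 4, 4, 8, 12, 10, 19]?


[0:5]: 82
[1:6]: 74
[2:7]: 58
[3:8]: 52
[4:9]: 45
[5:10]: 37
[6:11]: 38
[7:12]: 53

Max: 82 at [0:5]


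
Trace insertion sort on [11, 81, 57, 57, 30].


Initial: [11, 81, 57, 57, 30]
Insert 81: [11, 81, 57, 57, 30]
Insert 57: [11, 57, 81, 57, 30]
Insert 57: [11, 57, 57, 81, 30]
Insert 30: [11, 30, 57, 57, 81]

Sorted: [11, 30, 57, 57, 81]


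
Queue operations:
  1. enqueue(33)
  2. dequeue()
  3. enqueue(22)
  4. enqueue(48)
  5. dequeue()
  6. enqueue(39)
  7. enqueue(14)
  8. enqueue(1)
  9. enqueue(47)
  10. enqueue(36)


enqueue(33) -> [33]
dequeue()->33, []
enqueue(22) -> [22]
enqueue(48) -> [22, 48]
dequeue()->22, [48]
enqueue(39) -> [48, 39]
enqueue(14) -> [48, 39, 14]
enqueue(1) -> [48, 39, 14, 1]
enqueue(47) -> [48, 39, 14, 1, 47]
enqueue(36) -> [48, 39, 14, 1, 47, 36]

Final queue: [48, 39, 14, 1, 47, 36]


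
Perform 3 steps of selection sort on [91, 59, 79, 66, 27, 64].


Initial: [91, 59, 79, 66, 27, 64]
Step 1: min=27 at 4
  Swap: [27, 59, 79, 66, 91, 64]
Step 2: min=59 at 1
  Swap: [27, 59, 79, 66, 91, 64]
Step 3: min=64 at 5
  Swap: [27, 59, 64, 66, 91, 79]

After 3 steps: [27, 59, 64, 66, 91, 79]


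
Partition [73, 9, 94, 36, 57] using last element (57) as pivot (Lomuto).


Pivot: 57
  9 <= 57: swap -> [9, 73, 94, 36, 57]
  36 <= 57: swap -> [9, 36, 94, 73, 57]
Place pivot at 2: [9, 36, 57, 73, 94]

Partitioned: [9, 36, 57, 73, 94]


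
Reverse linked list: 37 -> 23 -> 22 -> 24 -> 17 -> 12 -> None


Step 1: curr=37, set curr.next=prev(None) | reversed so far: 37
Step 2: curr=23, set curr.next=prev(37) | reversed so far: 23 -> 37
Step 3: curr=22, set curr.next=prev(23) | reversed so far: 22 -> 23 -> 37
Step 4: curr=24, set curr.next=prev(22) | reversed so far: 24 -> 22 -> 23 -> 37
Step 5: curr=17, set curr.next=prev(24) | reversed so far: 17 -> 24 -> 22 -> 23 -> 37
Step 6: curr=12, set curr.next=prev(17) | reversed so far: 12 -> 17 -> 24 -> 22 -> 23 -> 37

12 -> 17 -> 24 -> 22 -> 23 -> 37 -> None


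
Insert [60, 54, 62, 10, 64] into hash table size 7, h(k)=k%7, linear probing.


Insert 60: h=4 -> slot 4
Insert 54: h=5 -> slot 5
Insert 62: h=6 -> slot 6
Insert 10: h=3 -> slot 3
Insert 64: h=1 -> slot 1

Table: [None, 64, None, 10, 60, 54, 62]


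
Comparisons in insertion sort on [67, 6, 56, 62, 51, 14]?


Algorithm: insertion sort
Input: [67, 6, 56, 62, 51, 14]
Sorted: [6, 14, 51, 56, 62, 67]

14


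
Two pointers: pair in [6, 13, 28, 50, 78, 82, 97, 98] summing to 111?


lo=0(6)+hi=7(98)=104
lo=1(13)+hi=7(98)=111

Yes: 13+98=111


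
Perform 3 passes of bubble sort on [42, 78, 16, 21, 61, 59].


Initial: [42, 78, 16, 21, 61, 59]
Pass 1: [42, 16, 21, 61, 59, 78] (4 swaps)
Pass 2: [16, 21, 42, 59, 61, 78] (3 swaps)
Pass 3: [16, 21, 42, 59, 61, 78] (0 swaps)

After 3 passes: [16, 21, 42, 59, 61, 78]


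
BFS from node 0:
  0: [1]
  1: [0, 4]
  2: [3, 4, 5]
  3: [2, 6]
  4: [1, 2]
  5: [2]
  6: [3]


Visit 0, enqueue [1]
Visit 1, enqueue [4]
Visit 4, enqueue [2]
Visit 2, enqueue [3, 5]
Visit 3, enqueue [6]
Visit 5, enqueue []
Visit 6, enqueue []

BFS order: [0, 1, 4, 2, 3, 5, 6]


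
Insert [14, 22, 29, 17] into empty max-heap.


Insert 14: [14]
Insert 22: [22, 14]
Insert 29: [29, 14, 22]
Insert 17: [29, 17, 22, 14]

Final heap: [29, 17, 22, 14]


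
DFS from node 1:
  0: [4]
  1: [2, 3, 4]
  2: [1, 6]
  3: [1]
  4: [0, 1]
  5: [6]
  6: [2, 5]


Visit 1, push [4, 3, 2]
Visit 2, push [6]
Visit 6, push [5]
Visit 5, push []
Visit 3, push []
Visit 4, push [0]
Visit 0, push []

DFS order: [1, 2, 6, 5, 3, 4, 0]


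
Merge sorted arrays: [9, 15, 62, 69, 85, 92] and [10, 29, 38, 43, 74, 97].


Take 9 from A
Take 10 from B
Take 15 from A
Take 29 from B
Take 38 from B
Take 43 from B
Take 62 from A
Take 69 from A
Take 74 from B
Take 85 from A
Take 92 from A

Merged: [9, 10, 15, 29, 38, 43, 62, 69, 74, 85, 92, 97]


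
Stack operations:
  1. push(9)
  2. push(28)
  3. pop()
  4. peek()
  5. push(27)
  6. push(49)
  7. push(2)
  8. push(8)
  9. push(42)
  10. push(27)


push(9) -> [9]
push(28) -> [9, 28]
pop()->28, [9]
peek()->9
push(27) -> [9, 27]
push(49) -> [9, 27, 49]
push(2) -> [9, 27, 49, 2]
push(8) -> [9, 27, 49, 2, 8]
push(42) -> [9, 27, 49, 2, 8, 42]
push(27) -> [9, 27, 49, 2, 8, 42, 27]

Final stack: [9, 27, 49, 2, 8, 42, 27]


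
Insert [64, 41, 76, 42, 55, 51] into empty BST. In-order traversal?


Insert 64: root
Insert 41: L from 64
Insert 76: R from 64
Insert 42: L from 64 -> R from 41
Insert 55: L from 64 -> R from 41 -> R from 42
Insert 51: L from 64 -> R from 41 -> R from 42 -> L from 55

In-order: [41, 42, 51, 55, 64, 76]


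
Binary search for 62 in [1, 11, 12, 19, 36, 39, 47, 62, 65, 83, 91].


Step 1: lo=0, hi=10, mid=5, val=39
Step 2: lo=6, hi=10, mid=8, val=65
Step 3: lo=6, hi=7, mid=6, val=47
Step 4: lo=7, hi=7, mid=7, val=62

Found at index 7


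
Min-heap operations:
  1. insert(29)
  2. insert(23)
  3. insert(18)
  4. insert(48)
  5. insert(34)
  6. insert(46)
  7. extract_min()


insert(29) -> [29]
insert(23) -> [23, 29]
insert(18) -> [18, 29, 23]
insert(48) -> [18, 29, 23, 48]
insert(34) -> [18, 29, 23, 48, 34]
insert(46) -> [18, 29, 23, 48, 34, 46]
extract_min()->18, [23, 29, 46, 48, 34]

Final heap: [23, 29, 46, 48, 34]


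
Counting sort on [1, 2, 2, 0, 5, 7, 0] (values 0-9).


Input: [1, 2, 2, 0, 5, 7, 0]
Counts: [2, 1, 2, 0, 0, 1, 0, 1, 0, 0]

Sorted: [0, 0, 1, 2, 2, 5, 7]


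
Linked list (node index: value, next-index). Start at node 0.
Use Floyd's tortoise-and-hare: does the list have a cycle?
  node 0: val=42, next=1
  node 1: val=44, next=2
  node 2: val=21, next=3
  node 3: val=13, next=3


Floyd's tortoise (slow, +1) and hare (fast, +2):
  init: slow=0, fast=0
  step 1: slow=1, fast=2
  step 2: slow=2, fast=3
  step 3: slow=3, fast=3
  slow == fast at node 3: cycle detected

Cycle: yes


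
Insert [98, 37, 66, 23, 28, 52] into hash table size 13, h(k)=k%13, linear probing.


Insert 98: h=7 -> slot 7
Insert 37: h=11 -> slot 11
Insert 66: h=1 -> slot 1
Insert 23: h=10 -> slot 10
Insert 28: h=2 -> slot 2
Insert 52: h=0 -> slot 0

Table: [52, 66, 28, None, None, None, None, 98, None, None, 23, 37, None]


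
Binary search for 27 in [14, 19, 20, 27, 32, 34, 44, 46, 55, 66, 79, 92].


Step 1: lo=0, hi=11, mid=5, val=34
Step 2: lo=0, hi=4, mid=2, val=20
Step 3: lo=3, hi=4, mid=3, val=27

Found at index 3


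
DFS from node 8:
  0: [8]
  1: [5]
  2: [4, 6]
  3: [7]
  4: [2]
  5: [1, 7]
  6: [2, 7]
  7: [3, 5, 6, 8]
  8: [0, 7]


Visit 8, push [7, 0]
Visit 0, push []
Visit 7, push [6, 5, 3]
Visit 3, push []
Visit 5, push [1]
Visit 1, push []
Visit 6, push [2]
Visit 2, push [4]
Visit 4, push []

DFS order: [8, 0, 7, 3, 5, 1, 6, 2, 4]


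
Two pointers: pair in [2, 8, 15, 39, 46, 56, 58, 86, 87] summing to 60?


lo=0(2)+hi=8(87)=89
lo=0(2)+hi=7(86)=88
lo=0(2)+hi=6(58)=60

Yes: 2+58=60


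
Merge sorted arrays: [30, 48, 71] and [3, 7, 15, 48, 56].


Take 3 from B
Take 7 from B
Take 15 from B
Take 30 from A
Take 48 from A
Take 48 from B
Take 56 from B

Merged: [3, 7, 15, 30, 48, 48, 56, 71]


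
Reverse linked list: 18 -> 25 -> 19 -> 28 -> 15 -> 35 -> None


Step 1: curr=18, set curr.next=prev(None) | reversed so far: 18
Step 2: curr=25, set curr.next=prev(18) | reversed so far: 25 -> 18
Step 3: curr=19, set curr.next=prev(25) | reversed so far: 19 -> 25 -> 18
Step 4: curr=28, set curr.next=prev(19) | reversed so far: 28 -> 19 -> 25 -> 18
Step 5: curr=15, set curr.next=prev(28) | reversed so far: 15 -> 28 -> 19 -> 25 -> 18
Step 6: curr=35, set curr.next=prev(15) | reversed so far: 35 -> 15 -> 28 -> 19 -> 25 -> 18

35 -> 15 -> 28 -> 19 -> 25 -> 18 -> None


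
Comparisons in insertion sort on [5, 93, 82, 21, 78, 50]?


Algorithm: insertion sort
Input: [5, 93, 82, 21, 78, 50]
Sorted: [5, 21, 50, 78, 82, 93]

13


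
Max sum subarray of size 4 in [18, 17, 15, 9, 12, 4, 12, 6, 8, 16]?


[0:4]: 59
[1:5]: 53
[2:6]: 40
[3:7]: 37
[4:8]: 34
[5:9]: 30
[6:10]: 42

Max: 59 at [0:4]


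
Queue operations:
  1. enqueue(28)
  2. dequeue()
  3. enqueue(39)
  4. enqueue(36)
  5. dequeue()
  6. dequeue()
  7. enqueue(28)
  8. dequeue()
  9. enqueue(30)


enqueue(28) -> [28]
dequeue()->28, []
enqueue(39) -> [39]
enqueue(36) -> [39, 36]
dequeue()->39, [36]
dequeue()->36, []
enqueue(28) -> [28]
dequeue()->28, []
enqueue(30) -> [30]

Final queue: [30]


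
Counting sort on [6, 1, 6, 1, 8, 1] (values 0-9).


Input: [6, 1, 6, 1, 8, 1]
Counts: [0, 3, 0, 0, 0, 0, 2, 0, 1, 0]

Sorted: [1, 1, 1, 6, 6, 8]


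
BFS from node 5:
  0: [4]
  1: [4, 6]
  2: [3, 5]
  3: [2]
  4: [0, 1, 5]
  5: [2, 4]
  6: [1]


Visit 5, enqueue [2, 4]
Visit 2, enqueue [3]
Visit 4, enqueue [0, 1]
Visit 3, enqueue []
Visit 0, enqueue []
Visit 1, enqueue [6]
Visit 6, enqueue []

BFS order: [5, 2, 4, 3, 0, 1, 6]


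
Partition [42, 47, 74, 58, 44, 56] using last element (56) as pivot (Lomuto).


Pivot: 56
  42 <= 56: advance i (no swap)
  47 <= 56: advance i (no swap)
  44 <= 56: swap -> [42, 47, 44, 58, 74, 56]
Place pivot at 3: [42, 47, 44, 56, 74, 58]

Partitioned: [42, 47, 44, 56, 74, 58]


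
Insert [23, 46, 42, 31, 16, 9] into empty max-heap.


Insert 23: [23]
Insert 46: [46, 23]
Insert 42: [46, 23, 42]
Insert 31: [46, 31, 42, 23]
Insert 16: [46, 31, 42, 23, 16]
Insert 9: [46, 31, 42, 23, 16, 9]

Final heap: [46, 31, 42, 23, 16, 9]


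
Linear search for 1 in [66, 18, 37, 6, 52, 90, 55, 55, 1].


i=0: 66!=1
i=1: 18!=1
i=2: 37!=1
i=3: 6!=1
i=4: 52!=1
i=5: 90!=1
i=6: 55!=1
i=7: 55!=1
i=8: 1==1 found!

Found at 8, 9 comps


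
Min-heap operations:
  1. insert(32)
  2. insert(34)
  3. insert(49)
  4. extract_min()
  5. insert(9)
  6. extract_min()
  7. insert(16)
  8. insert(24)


insert(32) -> [32]
insert(34) -> [32, 34]
insert(49) -> [32, 34, 49]
extract_min()->32, [34, 49]
insert(9) -> [9, 49, 34]
extract_min()->9, [34, 49]
insert(16) -> [16, 49, 34]
insert(24) -> [16, 24, 34, 49]

Final heap: [16, 24, 34, 49]


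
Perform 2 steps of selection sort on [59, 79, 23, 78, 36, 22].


Initial: [59, 79, 23, 78, 36, 22]
Step 1: min=22 at 5
  Swap: [22, 79, 23, 78, 36, 59]
Step 2: min=23 at 2
  Swap: [22, 23, 79, 78, 36, 59]

After 2 steps: [22, 23, 79, 78, 36, 59]


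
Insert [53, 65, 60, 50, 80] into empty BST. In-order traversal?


Insert 53: root
Insert 65: R from 53
Insert 60: R from 53 -> L from 65
Insert 50: L from 53
Insert 80: R from 53 -> R from 65

In-order: [50, 53, 60, 65, 80]


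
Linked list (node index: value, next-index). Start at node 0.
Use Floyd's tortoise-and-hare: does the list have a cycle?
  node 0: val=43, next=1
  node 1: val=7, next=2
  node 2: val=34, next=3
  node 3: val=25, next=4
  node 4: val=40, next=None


Floyd's tortoise (slow, +1) and hare (fast, +2):
  init: slow=0, fast=0
  step 1: slow=1, fast=2
  step 2: slow=2, fast=4
  step 3: fast -> None, no cycle

Cycle: no


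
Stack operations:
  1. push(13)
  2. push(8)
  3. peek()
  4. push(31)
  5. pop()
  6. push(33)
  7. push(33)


push(13) -> [13]
push(8) -> [13, 8]
peek()->8
push(31) -> [13, 8, 31]
pop()->31, [13, 8]
push(33) -> [13, 8, 33]
push(33) -> [13, 8, 33, 33]

Final stack: [13, 8, 33, 33]


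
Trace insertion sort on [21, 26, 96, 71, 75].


Initial: [21, 26, 96, 71, 75]
Insert 26: [21, 26, 96, 71, 75]
Insert 96: [21, 26, 96, 71, 75]
Insert 71: [21, 26, 71, 96, 75]
Insert 75: [21, 26, 71, 75, 96]

Sorted: [21, 26, 71, 75, 96]


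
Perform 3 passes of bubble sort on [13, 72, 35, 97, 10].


Initial: [13, 72, 35, 97, 10]
Pass 1: [13, 35, 72, 10, 97] (2 swaps)
Pass 2: [13, 35, 10, 72, 97] (1 swaps)
Pass 3: [13, 10, 35, 72, 97] (1 swaps)

After 3 passes: [13, 10, 35, 72, 97]


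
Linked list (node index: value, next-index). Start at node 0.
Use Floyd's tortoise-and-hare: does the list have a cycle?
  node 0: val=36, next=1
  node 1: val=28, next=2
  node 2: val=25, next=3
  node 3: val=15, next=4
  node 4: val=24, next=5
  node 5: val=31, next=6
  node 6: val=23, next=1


Floyd's tortoise (slow, +1) and hare (fast, +2):
  init: slow=0, fast=0
  step 1: slow=1, fast=2
  step 2: slow=2, fast=4
  step 3: slow=3, fast=6
  step 4: slow=4, fast=2
  step 5: slow=5, fast=4
  step 6: slow=6, fast=6
  slow == fast at node 6: cycle detected

Cycle: yes


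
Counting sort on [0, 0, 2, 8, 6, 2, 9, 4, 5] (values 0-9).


Input: [0, 0, 2, 8, 6, 2, 9, 4, 5]
Counts: [2, 0, 2, 0, 1, 1, 1, 0, 1, 1]

Sorted: [0, 0, 2, 2, 4, 5, 6, 8, 9]


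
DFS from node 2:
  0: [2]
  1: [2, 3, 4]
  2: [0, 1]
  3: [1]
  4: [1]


Visit 2, push [1, 0]
Visit 0, push []
Visit 1, push [4, 3]
Visit 3, push []
Visit 4, push []

DFS order: [2, 0, 1, 3, 4]


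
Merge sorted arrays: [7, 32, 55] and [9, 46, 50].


Take 7 from A
Take 9 from B
Take 32 from A
Take 46 from B
Take 50 from B

Merged: [7, 9, 32, 46, 50, 55]


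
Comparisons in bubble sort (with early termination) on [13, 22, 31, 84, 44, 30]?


Algorithm: bubble sort (with early termination)
Input: [13, 22, 31, 84, 44, 30]
Sorted: [13, 22, 30, 31, 44, 84]

14


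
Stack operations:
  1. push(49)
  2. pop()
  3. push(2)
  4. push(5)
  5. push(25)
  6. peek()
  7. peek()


push(49) -> [49]
pop()->49, []
push(2) -> [2]
push(5) -> [2, 5]
push(25) -> [2, 5, 25]
peek()->25
peek()->25

Final stack: [2, 5, 25]


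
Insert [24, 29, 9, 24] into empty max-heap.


Insert 24: [24]
Insert 29: [29, 24]
Insert 9: [29, 24, 9]
Insert 24: [29, 24, 9, 24]

Final heap: [29, 24, 9, 24]


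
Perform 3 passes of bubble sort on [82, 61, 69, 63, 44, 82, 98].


Initial: [82, 61, 69, 63, 44, 82, 98]
Pass 1: [61, 69, 63, 44, 82, 82, 98] (4 swaps)
Pass 2: [61, 63, 44, 69, 82, 82, 98] (2 swaps)
Pass 3: [61, 44, 63, 69, 82, 82, 98] (1 swaps)

After 3 passes: [61, 44, 63, 69, 82, 82, 98]


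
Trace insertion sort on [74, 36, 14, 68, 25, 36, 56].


Initial: [74, 36, 14, 68, 25, 36, 56]
Insert 36: [36, 74, 14, 68, 25, 36, 56]
Insert 14: [14, 36, 74, 68, 25, 36, 56]
Insert 68: [14, 36, 68, 74, 25, 36, 56]
Insert 25: [14, 25, 36, 68, 74, 36, 56]
Insert 36: [14, 25, 36, 36, 68, 74, 56]
Insert 56: [14, 25, 36, 36, 56, 68, 74]

Sorted: [14, 25, 36, 36, 56, 68, 74]


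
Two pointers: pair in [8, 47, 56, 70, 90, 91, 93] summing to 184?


lo=0(8)+hi=6(93)=101
lo=1(47)+hi=6(93)=140
lo=2(56)+hi=6(93)=149
lo=3(70)+hi=6(93)=163
lo=4(90)+hi=6(93)=183
lo=5(91)+hi=6(93)=184

Yes: 91+93=184


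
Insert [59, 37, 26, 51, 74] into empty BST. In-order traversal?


Insert 59: root
Insert 37: L from 59
Insert 26: L from 59 -> L from 37
Insert 51: L from 59 -> R from 37
Insert 74: R from 59

In-order: [26, 37, 51, 59, 74]


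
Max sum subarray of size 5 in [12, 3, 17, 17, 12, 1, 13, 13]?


[0:5]: 61
[1:6]: 50
[2:7]: 60
[3:8]: 56

Max: 61 at [0:5]


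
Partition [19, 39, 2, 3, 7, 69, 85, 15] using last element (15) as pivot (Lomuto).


Pivot: 15
  2 <= 15: swap -> [2, 39, 19, 3, 7, 69, 85, 15]
  3 <= 15: swap -> [2, 3, 19, 39, 7, 69, 85, 15]
  7 <= 15: swap -> [2, 3, 7, 39, 19, 69, 85, 15]
Place pivot at 3: [2, 3, 7, 15, 19, 69, 85, 39]

Partitioned: [2, 3, 7, 15, 19, 69, 85, 39]


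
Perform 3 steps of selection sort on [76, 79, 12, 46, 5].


Initial: [76, 79, 12, 46, 5]
Step 1: min=5 at 4
  Swap: [5, 79, 12, 46, 76]
Step 2: min=12 at 2
  Swap: [5, 12, 79, 46, 76]
Step 3: min=46 at 3
  Swap: [5, 12, 46, 79, 76]

After 3 steps: [5, 12, 46, 79, 76]


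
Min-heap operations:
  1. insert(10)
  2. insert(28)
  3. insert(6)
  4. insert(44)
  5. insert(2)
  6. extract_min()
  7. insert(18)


insert(10) -> [10]
insert(28) -> [10, 28]
insert(6) -> [6, 28, 10]
insert(44) -> [6, 28, 10, 44]
insert(2) -> [2, 6, 10, 44, 28]
extract_min()->2, [6, 28, 10, 44]
insert(18) -> [6, 18, 10, 44, 28]

Final heap: [6, 18, 10, 44, 28]


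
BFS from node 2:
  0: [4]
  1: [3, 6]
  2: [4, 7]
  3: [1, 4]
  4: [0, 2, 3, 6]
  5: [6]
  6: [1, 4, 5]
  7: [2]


Visit 2, enqueue [4, 7]
Visit 4, enqueue [0, 3, 6]
Visit 7, enqueue []
Visit 0, enqueue []
Visit 3, enqueue [1]
Visit 6, enqueue [5]
Visit 1, enqueue []
Visit 5, enqueue []

BFS order: [2, 4, 7, 0, 3, 6, 1, 5]


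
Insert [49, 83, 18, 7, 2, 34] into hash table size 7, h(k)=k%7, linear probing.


Insert 49: h=0 -> slot 0
Insert 83: h=6 -> slot 6
Insert 18: h=4 -> slot 4
Insert 7: h=0, 1 probes -> slot 1
Insert 2: h=2 -> slot 2
Insert 34: h=6, 4 probes -> slot 3

Table: [49, 7, 2, 34, 18, None, 83]


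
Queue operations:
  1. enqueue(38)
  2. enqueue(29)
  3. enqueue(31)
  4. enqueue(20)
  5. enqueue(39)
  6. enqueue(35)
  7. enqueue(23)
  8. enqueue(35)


enqueue(38) -> [38]
enqueue(29) -> [38, 29]
enqueue(31) -> [38, 29, 31]
enqueue(20) -> [38, 29, 31, 20]
enqueue(39) -> [38, 29, 31, 20, 39]
enqueue(35) -> [38, 29, 31, 20, 39, 35]
enqueue(23) -> [38, 29, 31, 20, 39, 35, 23]
enqueue(35) -> [38, 29, 31, 20, 39, 35, 23, 35]

Final queue: [38, 29, 31, 20, 39, 35, 23, 35]


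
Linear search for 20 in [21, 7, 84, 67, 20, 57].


i=0: 21!=20
i=1: 7!=20
i=2: 84!=20
i=3: 67!=20
i=4: 20==20 found!

Found at 4, 5 comps


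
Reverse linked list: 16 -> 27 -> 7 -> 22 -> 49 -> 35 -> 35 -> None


Step 1: curr=16, set curr.next=prev(None) | reversed so far: 16
Step 2: curr=27, set curr.next=prev(16) | reversed so far: 27 -> 16
Step 3: curr=7, set curr.next=prev(27) | reversed so far: 7 -> 27 -> 16
Step 4: curr=22, set curr.next=prev(7) | reversed so far: 22 -> 7 -> 27 -> 16
Step 5: curr=49, set curr.next=prev(22) | reversed so far: 49 -> 22 -> 7 -> 27 -> 16
Step 6: curr=35, set curr.next=prev(49) | reversed so far: 35 -> 49 -> 22 -> 7 -> 27 -> 16
Step 7: curr=35, set curr.next=prev(35) | reversed so far: 35 -> 35 -> 49 -> 22 -> 7 -> 27 -> 16

35 -> 35 -> 49 -> 22 -> 7 -> 27 -> 16 -> None


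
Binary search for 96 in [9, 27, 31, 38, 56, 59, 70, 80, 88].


Step 1: lo=0, hi=8, mid=4, val=56
Step 2: lo=5, hi=8, mid=6, val=70
Step 3: lo=7, hi=8, mid=7, val=80
Step 4: lo=8, hi=8, mid=8, val=88

Not found


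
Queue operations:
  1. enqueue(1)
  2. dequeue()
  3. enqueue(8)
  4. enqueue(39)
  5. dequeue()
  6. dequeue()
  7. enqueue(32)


enqueue(1) -> [1]
dequeue()->1, []
enqueue(8) -> [8]
enqueue(39) -> [8, 39]
dequeue()->8, [39]
dequeue()->39, []
enqueue(32) -> [32]

Final queue: [32]


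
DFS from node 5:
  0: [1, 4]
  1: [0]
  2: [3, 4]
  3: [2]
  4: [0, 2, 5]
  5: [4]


Visit 5, push [4]
Visit 4, push [2, 0]
Visit 0, push [1]
Visit 1, push []
Visit 2, push [3]
Visit 3, push []

DFS order: [5, 4, 0, 1, 2, 3]


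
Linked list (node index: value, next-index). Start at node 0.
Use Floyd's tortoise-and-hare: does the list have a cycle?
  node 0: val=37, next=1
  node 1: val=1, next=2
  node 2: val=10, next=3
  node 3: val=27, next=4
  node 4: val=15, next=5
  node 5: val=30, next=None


Floyd's tortoise (slow, +1) and hare (fast, +2):
  init: slow=0, fast=0
  step 1: slow=1, fast=2
  step 2: slow=2, fast=4
  step 3: fast 4->5->None, no cycle

Cycle: no


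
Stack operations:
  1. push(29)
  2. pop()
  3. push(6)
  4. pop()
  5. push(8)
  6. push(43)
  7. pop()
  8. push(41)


push(29) -> [29]
pop()->29, []
push(6) -> [6]
pop()->6, []
push(8) -> [8]
push(43) -> [8, 43]
pop()->43, [8]
push(41) -> [8, 41]

Final stack: [8, 41]


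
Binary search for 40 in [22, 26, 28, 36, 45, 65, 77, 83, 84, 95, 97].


Step 1: lo=0, hi=10, mid=5, val=65
Step 2: lo=0, hi=4, mid=2, val=28
Step 3: lo=3, hi=4, mid=3, val=36
Step 4: lo=4, hi=4, mid=4, val=45

Not found


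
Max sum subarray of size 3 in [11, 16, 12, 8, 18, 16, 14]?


[0:3]: 39
[1:4]: 36
[2:5]: 38
[3:6]: 42
[4:7]: 48

Max: 48 at [4:7]


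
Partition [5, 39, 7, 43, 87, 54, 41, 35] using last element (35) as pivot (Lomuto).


Pivot: 35
  5 <= 35: advance i (no swap)
  7 <= 35: swap -> [5, 7, 39, 43, 87, 54, 41, 35]
Place pivot at 2: [5, 7, 35, 43, 87, 54, 41, 39]

Partitioned: [5, 7, 35, 43, 87, 54, 41, 39]


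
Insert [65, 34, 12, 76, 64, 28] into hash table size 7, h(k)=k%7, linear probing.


Insert 65: h=2 -> slot 2
Insert 34: h=6 -> slot 6
Insert 12: h=5 -> slot 5
Insert 76: h=6, 1 probes -> slot 0
Insert 64: h=1 -> slot 1
Insert 28: h=0, 3 probes -> slot 3

Table: [76, 64, 65, 28, None, 12, 34]


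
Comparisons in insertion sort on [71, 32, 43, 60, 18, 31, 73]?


Algorithm: insertion sort
Input: [71, 32, 43, 60, 18, 31, 73]
Sorted: [18, 31, 32, 43, 60, 71, 73]

15


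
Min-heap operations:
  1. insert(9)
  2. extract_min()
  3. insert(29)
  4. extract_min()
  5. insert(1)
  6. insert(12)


insert(9) -> [9]
extract_min()->9, []
insert(29) -> [29]
extract_min()->29, []
insert(1) -> [1]
insert(12) -> [1, 12]

Final heap: [1, 12]


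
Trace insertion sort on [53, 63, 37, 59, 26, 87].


Initial: [53, 63, 37, 59, 26, 87]
Insert 63: [53, 63, 37, 59, 26, 87]
Insert 37: [37, 53, 63, 59, 26, 87]
Insert 59: [37, 53, 59, 63, 26, 87]
Insert 26: [26, 37, 53, 59, 63, 87]
Insert 87: [26, 37, 53, 59, 63, 87]

Sorted: [26, 37, 53, 59, 63, 87]


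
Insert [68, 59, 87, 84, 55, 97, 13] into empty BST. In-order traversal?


Insert 68: root
Insert 59: L from 68
Insert 87: R from 68
Insert 84: R from 68 -> L from 87
Insert 55: L from 68 -> L from 59
Insert 97: R from 68 -> R from 87
Insert 13: L from 68 -> L from 59 -> L from 55

In-order: [13, 55, 59, 68, 84, 87, 97]


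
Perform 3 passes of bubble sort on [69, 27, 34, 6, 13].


Initial: [69, 27, 34, 6, 13]
Pass 1: [27, 34, 6, 13, 69] (4 swaps)
Pass 2: [27, 6, 13, 34, 69] (2 swaps)
Pass 3: [6, 13, 27, 34, 69] (2 swaps)

After 3 passes: [6, 13, 27, 34, 69]


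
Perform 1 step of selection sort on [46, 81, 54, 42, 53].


Initial: [46, 81, 54, 42, 53]
Step 1: min=42 at 3
  Swap: [42, 81, 54, 46, 53]

After 1 step: [42, 81, 54, 46, 53]


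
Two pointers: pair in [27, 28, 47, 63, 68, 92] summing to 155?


lo=0(27)+hi=5(92)=119
lo=1(28)+hi=5(92)=120
lo=2(47)+hi=5(92)=139
lo=3(63)+hi=5(92)=155

Yes: 63+92=155


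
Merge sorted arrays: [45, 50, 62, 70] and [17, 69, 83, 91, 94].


Take 17 from B
Take 45 from A
Take 50 from A
Take 62 from A
Take 69 from B
Take 70 from A

Merged: [17, 45, 50, 62, 69, 70, 83, 91, 94]


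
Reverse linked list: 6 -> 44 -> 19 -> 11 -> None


Step 1: curr=6, set curr.next=prev(None) | reversed so far: 6
Step 2: curr=44, set curr.next=prev(6) | reversed so far: 44 -> 6
Step 3: curr=19, set curr.next=prev(44) | reversed so far: 19 -> 44 -> 6
Step 4: curr=11, set curr.next=prev(19) | reversed so far: 11 -> 19 -> 44 -> 6

11 -> 19 -> 44 -> 6 -> None


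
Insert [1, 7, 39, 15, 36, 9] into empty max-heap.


Insert 1: [1]
Insert 7: [7, 1]
Insert 39: [39, 1, 7]
Insert 15: [39, 15, 7, 1]
Insert 36: [39, 36, 7, 1, 15]
Insert 9: [39, 36, 9, 1, 15, 7]

Final heap: [39, 36, 9, 1, 15, 7]


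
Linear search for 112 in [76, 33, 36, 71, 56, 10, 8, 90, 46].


i=0: 76!=112
i=1: 33!=112
i=2: 36!=112
i=3: 71!=112
i=4: 56!=112
i=5: 10!=112
i=6: 8!=112
i=7: 90!=112
i=8: 46!=112

Not found, 9 comps


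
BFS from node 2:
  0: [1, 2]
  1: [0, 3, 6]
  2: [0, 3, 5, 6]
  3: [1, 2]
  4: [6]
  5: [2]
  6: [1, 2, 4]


Visit 2, enqueue [0, 3, 5, 6]
Visit 0, enqueue [1]
Visit 3, enqueue []
Visit 5, enqueue []
Visit 6, enqueue [4]
Visit 1, enqueue []
Visit 4, enqueue []

BFS order: [2, 0, 3, 5, 6, 1, 4]


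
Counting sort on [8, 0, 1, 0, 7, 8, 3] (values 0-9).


Input: [8, 0, 1, 0, 7, 8, 3]
Counts: [2, 1, 0, 1, 0, 0, 0, 1, 2, 0]

Sorted: [0, 0, 1, 3, 7, 8, 8]


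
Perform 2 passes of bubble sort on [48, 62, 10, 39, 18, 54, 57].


Initial: [48, 62, 10, 39, 18, 54, 57]
Pass 1: [48, 10, 39, 18, 54, 57, 62] (5 swaps)
Pass 2: [10, 39, 18, 48, 54, 57, 62] (3 swaps)

After 2 passes: [10, 39, 18, 48, 54, 57, 62]


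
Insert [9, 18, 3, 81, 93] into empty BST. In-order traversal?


Insert 9: root
Insert 18: R from 9
Insert 3: L from 9
Insert 81: R from 9 -> R from 18
Insert 93: R from 9 -> R from 18 -> R from 81

In-order: [3, 9, 18, 81, 93]


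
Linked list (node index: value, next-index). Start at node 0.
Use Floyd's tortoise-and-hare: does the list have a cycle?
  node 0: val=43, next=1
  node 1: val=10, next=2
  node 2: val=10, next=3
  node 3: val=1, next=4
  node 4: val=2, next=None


Floyd's tortoise (slow, +1) and hare (fast, +2):
  init: slow=0, fast=0
  step 1: slow=1, fast=2
  step 2: slow=2, fast=4
  step 3: fast -> None, no cycle

Cycle: no


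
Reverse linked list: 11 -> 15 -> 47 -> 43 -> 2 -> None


Step 1: curr=11, set curr.next=prev(None) | reversed so far: 11
Step 2: curr=15, set curr.next=prev(11) | reversed so far: 15 -> 11
Step 3: curr=47, set curr.next=prev(15) | reversed so far: 47 -> 15 -> 11
Step 4: curr=43, set curr.next=prev(47) | reversed so far: 43 -> 47 -> 15 -> 11
Step 5: curr=2, set curr.next=prev(43) | reversed so far: 2 -> 43 -> 47 -> 15 -> 11

2 -> 43 -> 47 -> 15 -> 11 -> None


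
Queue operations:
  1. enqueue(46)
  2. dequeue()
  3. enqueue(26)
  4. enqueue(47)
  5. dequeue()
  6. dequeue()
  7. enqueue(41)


enqueue(46) -> [46]
dequeue()->46, []
enqueue(26) -> [26]
enqueue(47) -> [26, 47]
dequeue()->26, [47]
dequeue()->47, []
enqueue(41) -> [41]

Final queue: [41]


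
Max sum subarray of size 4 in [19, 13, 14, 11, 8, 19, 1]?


[0:4]: 57
[1:5]: 46
[2:6]: 52
[3:7]: 39

Max: 57 at [0:4]


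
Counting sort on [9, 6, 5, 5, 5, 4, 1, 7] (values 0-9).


Input: [9, 6, 5, 5, 5, 4, 1, 7]
Counts: [0, 1, 0, 0, 1, 3, 1, 1, 0, 1]

Sorted: [1, 4, 5, 5, 5, 6, 7, 9]


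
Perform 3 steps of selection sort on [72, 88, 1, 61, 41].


Initial: [72, 88, 1, 61, 41]
Step 1: min=1 at 2
  Swap: [1, 88, 72, 61, 41]
Step 2: min=41 at 4
  Swap: [1, 41, 72, 61, 88]
Step 3: min=61 at 3
  Swap: [1, 41, 61, 72, 88]

After 3 steps: [1, 41, 61, 72, 88]


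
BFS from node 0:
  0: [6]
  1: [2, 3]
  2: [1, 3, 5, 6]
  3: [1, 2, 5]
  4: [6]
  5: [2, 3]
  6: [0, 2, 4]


Visit 0, enqueue [6]
Visit 6, enqueue [2, 4]
Visit 2, enqueue [1, 3, 5]
Visit 4, enqueue []
Visit 1, enqueue []
Visit 3, enqueue []
Visit 5, enqueue []

BFS order: [0, 6, 2, 4, 1, 3, 5]


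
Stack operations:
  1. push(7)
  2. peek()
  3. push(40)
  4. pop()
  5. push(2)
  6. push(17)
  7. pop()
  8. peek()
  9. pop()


push(7) -> [7]
peek()->7
push(40) -> [7, 40]
pop()->40, [7]
push(2) -> [7, 2]
push(17) -> [7, 2, 17]
pop()->17, [7, 2]
peek()->2
pop()->2, [7]

Final stack: [7]


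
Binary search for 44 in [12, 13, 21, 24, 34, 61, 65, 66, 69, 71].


Step 1: lo=0, hi=9, mid=4, val=34
Step 2: lo=5, hi=9, mid=7, val=66
Step 3: lo=5, hi=6, mid=5, val=61

Not found


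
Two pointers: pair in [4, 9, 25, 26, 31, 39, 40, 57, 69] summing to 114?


lo=0(4)+hi=8(69)=73
lo=1(9)+hi=8(69)=78
lo=2(25)+hi=8(69)=94
lo=3(26)+hi=8(69)=95
lo=4(31)+hi=8(69)=100
lo=5(39)+hi=8(69)=108
lo=6(40)+hi=8(69)=109
lo=7(57)+hi=8(69)=126

No pair found


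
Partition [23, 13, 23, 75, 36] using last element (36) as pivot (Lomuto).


Pivot: 36
  23 <= 36: advance i (no swap)
  13 <= 36: advance i (no swap)
  23 <= 36: advance i (no swap)
Place pivot at 3: [23, 13, 23, 36, 75]

Partitioned: [23, 13, 23, 36, 75]


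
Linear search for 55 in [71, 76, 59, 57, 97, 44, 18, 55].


i=0: 71!=55
i=1: 76!=55
i=2: 59!=55
i=3: 57!=55
i=4: 97!=55
i=5: 44!=55
i=6: 18!=55
i=7: 55==55 found!

Found at 7, 8 comps


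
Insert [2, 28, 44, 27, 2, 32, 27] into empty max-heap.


Insert 2: [2]
Insert 28: [28, 2]
Insert 44: [44, 2, 28]
Insert 27: [44, 27, 28, 2]
Insert 2: [44, 27, 28, 2, 2]
Insert 32: [44, 27, 32, 2, 2, 28]
Insert 27: [44, 27, 32, 2, 2, 28, 27]

Final heap: [44, 27, 32, 2, 2, 28, 27]


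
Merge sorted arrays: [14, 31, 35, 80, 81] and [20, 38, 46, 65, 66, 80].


Take 14 from A
Take 20 from B
Take 31 from A
Take 35 from A
Take 38 from B
Take 46 from B
Take 65 from B
Take 66 from B
Take 80 from A
Take 80 from B

Merged: [14, 20, 31, 35, 38, 46, 65, 66, 80, 80, 81]


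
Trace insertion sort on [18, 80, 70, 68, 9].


Initial: [18, 80, 70, 68, 9]
Insert 80: [18, 80, 70, 68, 9]
Insert 70: [18, 70, 80, 68, 9]
Insert 68: [18, 68, 70, 80, 9]
Insert 9: [9, 18, 68, 70, 80]

Sorted: [9, 18, 68, 70, 80]


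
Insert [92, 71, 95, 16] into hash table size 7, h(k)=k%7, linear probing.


Insert 92: h=1 -> slot 1
Insert 71: h=1, 1 probes -> slot 2
Insert 95: h=4 -> slot 4
Insert 16: h=2, 1 probes -> slot 3

Table: [None, 92, 71, 16, 95, None, None]


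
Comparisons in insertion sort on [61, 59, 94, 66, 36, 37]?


Algorithm: insertion sort
Input: [61, 59, 94, 66, 36, 37]
Sorted: [36, 37, 59, 61, 66, 94]

13


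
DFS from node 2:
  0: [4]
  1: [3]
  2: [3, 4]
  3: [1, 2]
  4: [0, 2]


Visit 2, push [4, 3]
Visit 3, push [1]
Visit 1, push []
Visit 4, push [0]
Visit 0, push []

DFS order: [2, 3, 1, 4, 0]


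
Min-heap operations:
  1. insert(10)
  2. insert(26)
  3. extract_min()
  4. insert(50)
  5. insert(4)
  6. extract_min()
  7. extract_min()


insert(10) -> [10]
insert(26) -> [10, 26]
extract_min()->10, [26]
insert(50) -> [26, 50]
insert(4) -> [4, 50, 26]
extract_min()->4, [26, 50]
extract_min()->26, [50]

Final heap: [50]
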